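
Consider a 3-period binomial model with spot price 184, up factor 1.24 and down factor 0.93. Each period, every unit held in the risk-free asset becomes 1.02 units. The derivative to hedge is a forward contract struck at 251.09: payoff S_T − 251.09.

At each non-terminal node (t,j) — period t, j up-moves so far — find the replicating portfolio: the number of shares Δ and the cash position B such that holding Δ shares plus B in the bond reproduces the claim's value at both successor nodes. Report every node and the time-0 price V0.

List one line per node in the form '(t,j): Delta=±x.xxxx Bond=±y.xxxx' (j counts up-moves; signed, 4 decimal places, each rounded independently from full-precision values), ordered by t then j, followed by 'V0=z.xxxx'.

(0,0): Delta=1.0000 Bond=-236.6077
(1,0): Delta=1.0000 Bond=-241.3399
(1,1): Delta=1.0000 Bond=-241.3399
(2,0): Delta=1.0000 Bond=-246.1667
(2,1): Delta=1.0000 Bond=-246.1667
(2,2): Delta=1.0000 Bond=-246.1667
V0=-52.6077

No-arbitrage ⇒ martingale measure with p* = (R−d)/(u−d) = 0.2903.
At expiry t=3: V(3,0)=-103.0883, V(3,1)=-53.7544, V(3,2)=12.0241, V(3,3)=99.7288
Node (2,0) S=159.1416: V=(p*·-53.7544+(1−p*)·-103.0883)/1.02=-87.0251; Δ=(-53.7544−-103.0883)/(197.3356−148.0017)=1.0000; B=V−Δ·S=-246.1667
Node (2,1) S=212.1888: V=(p*·12.0241+(1−p*)·-53.7544)/1.02=-33.9779; Δ=(12.0241−-53.7544)/(263.1141−197.3356)=1.0000; B=V−Δ·S=-246.1667
Node (2,2) S=282.9184: V=(p*·99.7288+(1−p*)·12.0241)/1.02=36.7517; Δ=(99.7288−12.0241)/(350.8188−263.1141)=1.0000; B=V−Δ·S=-246.1667
Node (1,0) S=171.1200: V=(p*·-33.9779+(1−p*)·-87.0251)/1.02=-70.2199; Δ=(-33.9779−-87.0251)/(212.1888−159.1416)=1.0000; B=V−Δ·S=-241.3399
Node (1,1) S=228.1600: V=(p*·36.7517+(1−p*)·-33.9779)/1.02=-13.1799; Δ=(36.7517−-33.9779)/(282.9184−212.1888)=1.0000; B=V−Δ·S=-241.3399
Node (0,0) S=184.0000: V=(p*·-13.1799+(1−p*)·-70.2199)/1.02=-52.6077; Δ=(-13.1799−-70.2199)/(228.1600−171.1200)=1.0000; B=V−Δ·S=-236.6077
The time-0 hedge costs -52.6077, which is the no-arbitrage price.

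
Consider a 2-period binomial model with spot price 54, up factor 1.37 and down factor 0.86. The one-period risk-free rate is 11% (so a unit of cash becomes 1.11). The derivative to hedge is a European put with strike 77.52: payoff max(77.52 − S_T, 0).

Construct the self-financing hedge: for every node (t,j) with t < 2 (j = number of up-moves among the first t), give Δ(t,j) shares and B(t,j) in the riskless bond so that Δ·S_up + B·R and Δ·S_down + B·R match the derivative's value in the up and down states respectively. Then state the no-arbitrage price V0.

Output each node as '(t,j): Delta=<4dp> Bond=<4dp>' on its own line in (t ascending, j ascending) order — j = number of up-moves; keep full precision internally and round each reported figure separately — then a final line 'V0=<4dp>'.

(0,0): Delta=-0.6178 Bond=46.9279
(1,0): Delta=-1.0000 Bond=69.8378
(1,1): Delta=-0.3683 Bond=33.6322
V0=13.5650

No-arbitrage ⇒ martingale measure with p* = (R−d)/(u−d) = 0.4902.
Payoff layer (t=2): V(2,0)=37.5816, V(2,1)=13.8972, V(2,2)=0.0000
  t=1,j=0: stock 46.4400 → up 63.6228 (V=13.8972), down 39.9384 (V=37.5816). Price 23.3978; hedge Δ=-1.0000, bond B=69.8378.
  t=1,j=1: stock 73.9800 → up 101.3526 (V=0.0000), down 63.6228 (V=13.8972). Price 6.3827; hedge Δ=-0.3683, bond B=33.6322.
  t=0,j=0: stock 54.0000 → up 73.9800 (V=6.3827), down 46.4400 (V=23.3978). Price 13.5650; hedge Δ=-0.6178, bond B=46.9279.
Self-financing check: at every node Δ·S+B equals the discounted successor values.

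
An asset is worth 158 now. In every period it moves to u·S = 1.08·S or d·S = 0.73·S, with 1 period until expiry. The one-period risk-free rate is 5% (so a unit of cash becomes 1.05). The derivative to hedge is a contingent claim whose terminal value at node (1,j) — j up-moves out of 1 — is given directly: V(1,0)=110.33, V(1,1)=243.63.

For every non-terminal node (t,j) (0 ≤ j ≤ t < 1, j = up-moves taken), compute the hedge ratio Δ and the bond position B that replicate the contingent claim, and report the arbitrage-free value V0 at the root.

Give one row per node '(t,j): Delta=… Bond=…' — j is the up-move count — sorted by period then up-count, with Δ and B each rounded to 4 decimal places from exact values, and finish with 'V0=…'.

The replicating-portfolio and risk-neutral prices coincide; use p* = (1.05−0.73)/(1.08−0.73) = 0.9143 for the latter.
Payoff layer (t=1): V(1,0)=110.3300, V(1,1)=243.6300
  t=0,j=0: stock 158.0000 → up 170.6400 (V=243.6300), down 115.3400 (V=110.3300). Price 221.1469; hedge Δ=2.4105, bond B=-159.7102.
Check: Δ(0,0)·S0 + B(0,0) = 221.1469 = V0.

(0,0): Delta=2.4105 Bond=-159.7102
V0=221.1469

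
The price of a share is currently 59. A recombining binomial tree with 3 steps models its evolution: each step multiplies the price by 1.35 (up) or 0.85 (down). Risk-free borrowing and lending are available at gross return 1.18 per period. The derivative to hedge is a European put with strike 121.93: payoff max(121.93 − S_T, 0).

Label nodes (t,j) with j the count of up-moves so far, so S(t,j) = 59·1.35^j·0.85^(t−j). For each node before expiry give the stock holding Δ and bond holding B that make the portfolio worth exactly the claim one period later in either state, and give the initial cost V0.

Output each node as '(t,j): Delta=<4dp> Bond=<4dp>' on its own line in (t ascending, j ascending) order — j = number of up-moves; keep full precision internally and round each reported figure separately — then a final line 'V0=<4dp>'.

(0,0): Delta=-0.7536 Bond=63.7396
(1,0): Delta=-1.0000 Bond=87.5682
(1,1): Delta=-0.6737 Bond=68.8477
(2,0): Delta=-1.0000 Bond=103.3305
(2,1): Delta=-1.0000 Bond=103.3305
(2,2): Delta=-0.5679 Bond=69.8605
V0=19.2755

Under the risk-neutral measure, an up-move has probability p* = (R−d)/(u−d) = 0.6600 and values discount at R = 1.18.
Terminal payoffs: V(3,0)=85.6966, V(3,1)=64.3829, V(3,2)=30.5316, V(3,3)=0.0000
(2,0): S=42.6275. Δ = (V_up−V_dn)/(S_up−S_dn) = (64.3829−85.6966)/(57.5471−36.2334) = -1.0000. V = [p*·64.3829 + (1−p*)·85.6966]/1.18 = 60.7030. B = V − Δ·S = 103.3305.
(2,1): S=67.7025. Δ = (V_up−V_dn)/(S_up−S_dn) = (30.5316−64.3829)/(91.3984−57.5471) = -1.0000. V = [p*·30.5316 + (1−p*)·64.3829]/1.18 = 35.6280. B = V − Δ·S = 103.3305.
(2,2): S=107.5275. Δ = (V_up−V_dn)/(S_up−S_dn) = (0.0000−30.5316)/(145.1621−91.3984) = -0.5679. V = [p*·0.0000 + (1−p*)·30.5316]/1.18 = 8.7972. B = V − Δ·S = 69.8605.
(1,0): S=50.1500. Δ = (V_up−V_dn)/(S_up−S_dn) = (35.6280−60.7030)/(67.7025−42.6275) = -1.0000. V = [p*·35.6280 + (1−p*)·60.7030]/1.18 = 37.4182. B = V − Δ·S = 87.5682.
(1,1): S=79.6500. Δ = (V_up−V_dn)/(S_up−S_dn) = (8.7972−35.6280)/(107.5275−67.7025) = -0.6737. V = [p*·8.7972 + (1−p*)·35.6280]/1.18 = 15.1862. B = V − Δ·S = 68.8477.
(0,0): S=59.0000. Δ = (V_up−V_dn)/(S_up−S_dn) = (15.1862−37.4182)/(79.6500−50.1500) = -0.7536. V = [p*·15.1862 + (1−p*)·37.4182]/1.18 = 19.2755. B = V − Δ·S = 63.7396.
The time-0 hedge costs 19.2755, which is the no-arbitrage price.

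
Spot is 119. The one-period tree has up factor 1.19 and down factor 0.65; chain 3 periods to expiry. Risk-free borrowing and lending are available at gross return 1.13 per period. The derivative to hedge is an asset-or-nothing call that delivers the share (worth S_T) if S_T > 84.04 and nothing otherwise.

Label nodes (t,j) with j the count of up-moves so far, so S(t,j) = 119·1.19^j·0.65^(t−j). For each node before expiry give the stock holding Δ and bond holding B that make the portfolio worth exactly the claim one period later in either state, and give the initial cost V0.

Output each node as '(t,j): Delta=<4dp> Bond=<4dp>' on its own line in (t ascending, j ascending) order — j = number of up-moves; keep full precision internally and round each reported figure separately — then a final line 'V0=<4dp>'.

(0,0): Delta=1.1399 Bond=-18.0498
(1,0): Delta=2.0629 Bond=-91.7835
(1,1): Delta=1.0769 Bond=-11.4729
(2,0): Delta=0.0000 Bond=0.0000
(2,1): Delta=2.2037 Bond=-116.6797
(2,2): Delta=1.0000 Bond=0.0000
V0=117.6038

No-arbitrage ⇒ martingale measure with p* = (R−d)/(u−d) = 0.8889.
Terminal payoffs: V(3,0)=0.0000, V(3,1)=0.0000, V(3,2)=109.5353, V(3,3)=200.5339
Node (2,0) S=50.2775: V=(p*·0.0000+(1−p*)·0.0000)/1.13=0.0000; Δ=(0.0000−0.0000)/(59.8302−32.6804)=0.0000; B=V−Δ·S=0.0000
Node (2,1) S=92.0465: V=(p*·109.5353+(1−p*)·0.0000)/1.13=86.1635; Δ=(109.5353−0.0000)/(109.5353−59.8302)=2.2037; B=V−Δ·S=-116.6797
Node (2,2) S=168.5159: V=(p*·200.5339+(1−p*)·109.5353)/1.13=168.5159; Δ=(200.5339−109.5353)/(200.5339−109.5353)=1.0000; B=V−Δ·S=0.0000
Node (1,0) S=77.3500: V=(p*·86.1635+(1−p*)·0.0000)/1.13=67.7786; Δ=(86.1635−0.0000)/(92.0465−50.2775)=2.0629; B=V−Δ·S=-91.7835
Node (1,1) S=141.6100: V=(p*·168.5159+(1−p*)·86.1635)/1.13=141.0315; Δ=(168.5159−86.1635)/(168.5159−92.0465)=1.0769; B=V−Δ·S=-11.4729
Node (0,0) S=119.0000: V=(p*·141.0315+(1−p*)·67.7786)/1.13=117.6038; Δ=(141.0315−67.7786)/(141.6100−77.3500)=1.1399; B=V−Δ·S=-18.0498
Each (Δ,B) replicates both successor values, so the strategy is self-financing and V0 is arbitrage-free.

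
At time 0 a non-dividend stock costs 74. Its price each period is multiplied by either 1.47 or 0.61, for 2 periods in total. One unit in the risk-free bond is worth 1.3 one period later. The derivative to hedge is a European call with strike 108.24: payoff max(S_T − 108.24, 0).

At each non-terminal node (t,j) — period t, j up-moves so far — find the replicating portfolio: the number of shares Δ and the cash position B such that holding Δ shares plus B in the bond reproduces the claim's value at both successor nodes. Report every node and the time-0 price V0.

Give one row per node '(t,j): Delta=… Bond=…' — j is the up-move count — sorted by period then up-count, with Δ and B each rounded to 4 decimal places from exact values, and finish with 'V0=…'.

No-arbitrage ⇒ martingale measure with p* = (R−d)/(u−d) = 0.8023.
Payoff layer (t=2): V(2,0)=0.0000, V(2,1)=0.0000, V(2,2)=51.6666
Node (1,0) S=45.1400: V=(p*·0.0000+(1−p*)·0.0000)/1.3=0.0000; Δ=(0.0000−0.0000)/(66.3558−27.5354)=0.0000; B=V−Δ·S=0.0000
Node (1,1) S=108.7800: V=(p*·51.6666+(1−p*)·0.0000)/1.3=31.8873; Δ=(51.6666−0.0000)/(159.9066−66.3558)=0.5523; B=V−Δ·S=-28.1902
Node (0,0) S=74.0000: V=(p*·31.8873+(1−p*)·0.0000)/1.3=19.6800; Δ=(31.8873−0.0000)/(108.7800−45.1400)=0.5011; B=V−Δ·S=-17.3982
Self-financing check: at every node Δ·S+B equals the discounted successor values.

(0,0): Delta=0.5011 Bond=-17.3982
(1,0): Delta=0.0000 Bond=0.0000
(1,1): Delta=0.5523 Bond=-28.1902
V0=19.6800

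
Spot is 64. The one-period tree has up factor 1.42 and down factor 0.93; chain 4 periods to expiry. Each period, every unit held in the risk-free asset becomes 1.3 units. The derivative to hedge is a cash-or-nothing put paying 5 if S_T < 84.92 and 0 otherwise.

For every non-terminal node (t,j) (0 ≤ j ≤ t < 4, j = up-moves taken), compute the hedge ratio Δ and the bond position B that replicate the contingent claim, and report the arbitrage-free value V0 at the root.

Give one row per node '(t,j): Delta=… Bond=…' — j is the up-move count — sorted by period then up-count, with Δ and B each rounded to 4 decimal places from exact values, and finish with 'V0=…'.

The replicating-portfolio and risk-neutral prices coincide; use p* = (1.3−0.93)/(1.42−0.93) = 0.7551 for the latter.
At expiry t=4: V(4,0)=5.0000, V(4,1)=5.0000, V(4,2)=0.0000, V(4,3)=0.0000, V(4,4)=0.0000
Node (3,0) S=51.4788: V=(p*·5.0000+(1−p*)·5.0000)/1.3=3.8462; Δ=(5.0000−5.0000)/(73.1000−47.8753)=0.0000; B=V−Δ·S=3.8462
Node (3,1) S=78.6021: V=(p*·0.0000+(1−p*)·5.0000)/1.3=0.9419; Δ=(0.0000−5.0000)/(111.6150−73.1000)=-0.1298; B=V−Δ·S=11.1460
Node (3,2) S=120.0161: V=(p*·0.0000+(1−p*)·0.0000)/1.3=0.0000; Δ=(0.0000−0.0000)/(170.4229−111.6150)=0.0000; B=V−Δ·S=0.0000
Node (3,3) S=183.2504: V=(p*·0.0000+(1−p*)·0.0000)/1.3=0.0000; Δ=(0.0000−0.0000)/(260.2156−170.4229)=0.0000; B=V−Δ·S=0.0000
Node (2,0) S=55.3536: V=(p*·0.9419+(1−p*)·3.8462)/1.3=1.2717; Δ=(0.9419−3.8462)/(78.6021−51.4788)=-0.1071; B=V−Δ·S=7.1987
Node (2,1) S=84.5184: V=(p*·0.0000+(1−p*)·0.9419)/1.3=0.1774; Δ=(0.0000−0.9419)/(120.0161−78.6021)=-0.0227; B=V−Δ·S=2.0997
Node (2,2) S=129.0496: V=(p*·0.0000+(1−p*)·0.0000)/1.3=0.0000; Δ=(0.0000−0.0000)/(183.2504−120.0161)=0.0000; B=V−Δ·S=0.0000
Node (1,0) S=59.5200: V=(p*·0.1774+(1−p*)·1.2717)/1.3=0.3426; Δ=(0.1774−1.2717)/(84.5184−55.3536)=-0.0375; B=V−Δ·S=2.5757
Node (1,1) S=90.8800: V=(p*·0.0000+(1−p*)·0.1774)/1.3=0.0334; Δ=(0.0000−0.1774)/(129.0496−84.5184)=-0.0040; B=V−Δ·S=0.3956
Node (0,0) S=64.0000: V=(p*·0.0334+(1−p*)·0.3426)/1.3=0.0840; Δ=(0.0334−0.3426)/(90.8800−59.5200)=-0.0099; B=V−Δ·S=0.7150
Root portfolio cost Δ·64+B reproduces V0=0.0840.

(0,0): Delta=-0.0099 Bond=0.7150
(1,0): Delta=-0.0375 Bond=2.5757
(1,1): Delta=-0.0040 Bond=0.3956
(2,0): Delta=-0.1071 Bond=7.1987
(2,1): Delta=-0.0227 Bond=2.0997
(2,2): Delta=0.0000 Bond=0.0000
(3,0): Delta=0.0000 Bond=3.8462
(3,1): Delta=-0.1298 Bond=11.1460
(3,2): Delta=0.0000 Bond=0.0000
(3,3): Delta=0.0000 Bond=0.0000
V0=0.0840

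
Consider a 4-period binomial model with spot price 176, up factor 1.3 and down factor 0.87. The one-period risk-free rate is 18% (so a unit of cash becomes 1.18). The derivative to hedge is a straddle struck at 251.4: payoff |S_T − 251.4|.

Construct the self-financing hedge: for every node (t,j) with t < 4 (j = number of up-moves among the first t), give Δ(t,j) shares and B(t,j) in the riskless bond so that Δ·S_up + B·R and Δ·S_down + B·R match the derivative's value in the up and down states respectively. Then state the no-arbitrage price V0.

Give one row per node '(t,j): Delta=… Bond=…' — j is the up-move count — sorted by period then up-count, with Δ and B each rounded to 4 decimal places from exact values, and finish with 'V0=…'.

Under the risk-neutral measure, an up-move has probability p* = (R−d)/(u−d) = 0.7209 and values discount at R = 1.18.
Terminal values V(4,·): V(4,0)=150.5700, V(4,1)=100.7345, V(4,2)=26.2677, V(4,3)=85.0046, V(4,4)=251.2736
Node (3,0) S=115.8965: V=(p*·100.7345+(1−p*)·150.5700)/1.18=97.1543; Δ=(100.7345−150.5700)/(150.6655−100.8300)=-1.0000; B=V−Δ·S=213.0508
Node (3,1) S=173.1787: V=(p*·26.2677+(1−p*)·100.7345)/1.18=39.8721; Δ=(26.2677−100.7345)/(225.1323−150.6655)=-1.0000; B=V−Δ·S=213.0508
Node (3,2) S=258.7728: V=(p*·85.0046+(1−p*)·26.2677)/1.18=58.1465; Δ=(85.0046−26.2677)/(336.4046−225.1323)=0.5279; B=V−Δ·S=-78.4511
Node (3,3) S=386.6720: V=(p*·251.2736+(1−p*)·85.0046)/1.18=173.6212; Δ=(251.2736−85.0046)/(502.6736−336.4046)=1.0000; B=V−Δ·S=-213.0508
Node (2,0) S=133.2144: V=(p*·39.8721+(1−p*)·97.1543)/1.18=47.3372; Δ=(39.8721−97.1543)/(173.1787−115.8965)=-1.0000; B=V−Δ·S=180.5516
Node (2,1) S=199.0560: V=(p*·58.1465+(1−p*)·39.8721)/1.18=44.9548; Δ=(58.1465−39.8721)/(258.7728−173.1787)=0.2135; B=V−Δ·S=2.4562
Node (2,2) S=297.4400: V=(p*·173.6212+(1−p*)·58.1465)/1.18=119.8268; Δ=(173.6212−58.1465)/(386.6720−258.7728)=0.9029; B=V−Δ·S=-148.7187
Node (1,0) S=153.1200: V=(p*·44.9548+(1−p*)·47.3372)/1.18=38.6607; Δ=(44.9548−47.3372)/(199.0560−133.2144)=-0.0362; B=V−Δ·S=44.2010
Node (1,1) S=228.8000: V=(p*·119.8268+(1−p*)·44.9548)/1.18=83.8410; Δ=(119.8268−44.9548)/(297.4400−199.0560)=0.7610; B=V−Δ·S=-90.2800
Node (0,0) S=176.0000: V=(p*·83.8410+(1−p*)·38.6607)/1.18=60.3665; Δ=(83.8410−38.6607)/(228.8000−153.1200)=0.5970; B=V−Δ·S=-44.7037
Self-financing check: at every node Δ·S+B equals the discounted successor values.

(0,0): Delta=0.5970 Bond=-44.7037
(1,0): Delta=-0.0362 Bond=44.2010
(1,1): Delta=0.7610 Bond=-90.2800
(2,0): Delta=-1.0000 Bond=180.5516
(2,1): Delta=0.2135 Bond=2.4562
(2,2): Delta=0.9029 Bond=-148.7187
(3,0): Delta=-1.0000 Bond=213.0508
(3,1): Delta=-1.0000 Bond=213.0508
(3,2): Delta=0.5279 Bond=-78.4511
(3,3): Delta=1.0000 Bond=-213.0508
V0=60.3665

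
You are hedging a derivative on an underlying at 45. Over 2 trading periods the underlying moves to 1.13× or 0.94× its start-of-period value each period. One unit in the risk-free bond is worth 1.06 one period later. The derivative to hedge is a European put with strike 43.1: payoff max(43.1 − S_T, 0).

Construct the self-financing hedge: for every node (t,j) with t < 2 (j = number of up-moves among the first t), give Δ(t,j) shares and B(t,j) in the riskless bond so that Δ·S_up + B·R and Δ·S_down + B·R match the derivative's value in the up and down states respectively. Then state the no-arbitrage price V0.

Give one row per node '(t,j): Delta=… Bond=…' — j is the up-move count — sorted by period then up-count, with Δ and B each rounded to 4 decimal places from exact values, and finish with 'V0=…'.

(0,0): Delta=-0.1357 Bond=6.5094
(1,0): Delta=-0.4153 Bond=18.7286
(1,1): Delta=0.0000 Bond=0.0000
V0=0.4032

Under the risk-neutral measure, an up-move has probability p* = (R−d)/(u−d) = 0.6316 and values discount at R = 1.06.
Terminal payoffs: V(2,0)=3.3380, V(2,1)=0.0000, V(2,2)=0.0000
  t=1,j=0: stock 42.3000 → up 47.7990 (V=0.0000), down 39.7620 (V=3.3380). Price 1.1602; hedge Δ=-0.4153, bond B=18.7286.
  t=1,j=1: stock 50.8500 → up 57.4605 (V=0.0000), down 47.7990 (V=0.0000). Price 0.0000; hedge Δ=0.0000, bond B=0.0000.
  t=0,j=0: stock 45.0000 → up 50.8500 (V=0.0000), down 42.3000 (V=1.1602). Price 0.4032; hedge Δ=-0.1357, bond B=6.5094.
Root portfolio cost Δ·45+B reproduces V0=0.4032.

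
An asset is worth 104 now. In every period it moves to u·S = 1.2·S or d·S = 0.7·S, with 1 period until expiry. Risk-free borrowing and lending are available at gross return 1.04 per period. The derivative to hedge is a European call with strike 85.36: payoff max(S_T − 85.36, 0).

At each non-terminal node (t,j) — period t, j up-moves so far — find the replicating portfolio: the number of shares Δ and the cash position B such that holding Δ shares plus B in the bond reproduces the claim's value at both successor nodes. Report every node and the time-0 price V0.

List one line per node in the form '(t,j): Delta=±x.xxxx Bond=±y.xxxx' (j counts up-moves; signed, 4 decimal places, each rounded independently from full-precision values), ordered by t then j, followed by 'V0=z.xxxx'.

(0,0): Delta=0.7585 Bond=-53.0923
V0=25.7877

Under the risk-neutral measure, an up-move has probability p* = (R−d)/(u−d) = 0.6800 and values discount at R = 1.04.
Payoff layer (t=1): V(1,0)=0.0000, V(1,1)=39.4400
Node (0,0) S=104.0000: V=(p*·39.4400+(1−p*)·0.0000)/1.04=25.7877; Δ=(39.4400−0.0000)/(124.8000−72.8000)=0.7585; B=V−Δ·S=-53.0923
Root portfolio cost Δ·104+B reproduces V0=25.7877.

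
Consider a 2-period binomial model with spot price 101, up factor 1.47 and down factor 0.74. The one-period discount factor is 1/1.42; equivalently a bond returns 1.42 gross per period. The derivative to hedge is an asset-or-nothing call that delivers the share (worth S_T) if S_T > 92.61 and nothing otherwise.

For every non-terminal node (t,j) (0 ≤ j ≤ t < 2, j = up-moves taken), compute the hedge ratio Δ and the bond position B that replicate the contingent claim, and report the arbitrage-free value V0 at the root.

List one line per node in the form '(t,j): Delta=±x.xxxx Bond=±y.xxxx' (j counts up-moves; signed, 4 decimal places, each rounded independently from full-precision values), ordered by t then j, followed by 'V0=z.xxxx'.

Under the risk-neutral measure, an up-move has probability p* = (R−d)/(u−d) = 0.9315 and values discount at R = 1.42.
Terminal payoffs: V(2,0)=0.0000, V(2,1)=109.8678, V(2,2)=218.2509
  t=1,j=0: stock 74.7400 → up 109.8678 (V=109.8678), down 55.3076 (V=0.0000). Price 72.0723; hedge Δ=2.0137, bond B=-78.4316.
  t=1,j=1: stock 148.4700 → up 218.2509 (V=218.2509), down 109.8678 (V=109.8678). Price 148.4700; hedge Δ=1.0000, bond B=0.0000.
  t=0,j=0: stock 101.0000 → up 148.4700 (V=148.4700), down 74.7400 (V=72.0723). Price 100.8713; hedge Δ=1.0362, bond B=-3.7831.
Check: Δ(0,0)·S0 + B(0,0) = 100.8713 = V0.

(0,0): Delta=1.0362 Bond=-3.7831
(1,0): Delta=2.0137 Bond=-78.4316
(1,1): Delta=1.0000 Bond=0.0000
V0=100.8713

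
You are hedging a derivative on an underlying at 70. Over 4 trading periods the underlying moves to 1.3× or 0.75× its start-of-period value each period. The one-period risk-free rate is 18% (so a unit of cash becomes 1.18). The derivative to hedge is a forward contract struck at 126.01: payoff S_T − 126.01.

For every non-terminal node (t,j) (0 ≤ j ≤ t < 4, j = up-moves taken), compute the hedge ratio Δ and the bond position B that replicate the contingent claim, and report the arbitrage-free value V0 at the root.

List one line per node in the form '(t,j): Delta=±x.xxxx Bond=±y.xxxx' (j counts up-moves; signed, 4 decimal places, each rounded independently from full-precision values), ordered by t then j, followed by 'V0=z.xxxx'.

(0,0): Delta=1.0000 Bond=-64.9946
(1,0): Delta=1.0000 Bond=-76.6936
(1,1): Delta=1.0000 Bond=-76.6936
(2,0): Delta=1.0000 Bond=-90.4984
(2,1): Delta=1.0000 Bond=-90.4984
(2,2): Delta=1.0000 Bond=-90.4984
(3,0): Delta=1.0000 Bond=-106.7881
(3,1): Delta=1.0000 Bond=-106.7881
(3,2): Delta=1.0000 Bond=-106.7881
(3,3): Delta=1.0000 Bond=-106.7881
V0=5.0054

No-arbitrage ⇒ martingale measure with p* = (R−d)/(u−d) = 0.7818.
Terminal values V(4,·): V(4,0)=-103.8616, V(4,1)=-87.6194, V(4,2)=-59.4663, V(4,3)=-10.6675, V(4,4)=73.9170
  t=3,j=0: stock 29.5312 → up 38.3906 (V=-87.6194), down 22.1484 (V=-103.8616). Price -77.2569; hedge Δ=1.0000, bond B=-106.7881.
  t=3,j=1: stock 51.1875 → up 66.5438 (V=-59.4663), down 38.3906 (V=-87.6194). Price -55.6006; hedge Δ=1.0000, bond B=-106.7881.
  t=3,j=2: stock 88.7250 → up 115.3425 (V=-10.6675), down 66.5438 (V=-59.4663). Price -18.0631; hedge Δ=1.0000, bond B=-106.7881.
  t=3,j=3: stock 153.7900 → up 199.9270 (V=73.9170), down 115.3425 (V=-10.6675). Price 47.0019; hedge Δ=1.0000, bond B=-106.7881.
  t=2,j=0: stock 39.3750 → up 51.1875 (V=-55.6006), down 29.5312 (V=-77.2569). Price -51.1234; hedge Δ=1.0000, bond B=-90.4984.
  t=2,j=1: stock 68.2500 → up 88.7250 (V=-18.0631), down 51.1875 (V=-55.6006). Price -22.2484; hedge Δ=1.0000, bond B=-90.4984.
  t=2,j=2: stock 118.3000 → up 153.7900 (V=47.0019), down 88.7250 (V=-18.0631). Price 27.8016; hedge Δ=1.0000, bond B=-90.4984.
  t=1,j=0: stock 52.5000 → up 68.2500 (V=-22.2484), down 39.3750 (V=-51.1234). Price -24.1936; hedge Δ=1.0000, bond B=-76.6936.
  t=1,j=1: stock 91.0000 → up 118.3000 (V=27.8016), down 68.2500 (V=-22.2484). Price 14.3064; hedge Δ=1.0000, bond B=-76.6936.
  t=0,j=0: stock 70.0000 → up 91.0000 (V=14.3064), down 52.5000 (V=-24.1936). Price 5.0054; hedge Δ=1.0000, bond B=-64.9946.
Root portfolio cost Δ·70+B reproduces V0=5.0054.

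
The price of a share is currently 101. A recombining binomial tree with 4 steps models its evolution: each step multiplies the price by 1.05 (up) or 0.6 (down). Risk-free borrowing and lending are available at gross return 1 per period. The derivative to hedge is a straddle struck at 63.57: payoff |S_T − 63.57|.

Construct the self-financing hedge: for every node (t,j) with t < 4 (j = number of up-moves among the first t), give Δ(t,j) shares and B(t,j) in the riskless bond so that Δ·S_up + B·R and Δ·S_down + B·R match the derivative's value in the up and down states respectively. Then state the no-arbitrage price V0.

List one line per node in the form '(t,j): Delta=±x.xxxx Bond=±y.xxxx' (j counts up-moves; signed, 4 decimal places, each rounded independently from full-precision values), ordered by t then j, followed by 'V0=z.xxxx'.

(0,0): Delta=0.7024 Bond=-30.3473
(1,0): Delta=-0.6186 Bond=49.7016
(1,1): Delta=0.7967 Bond=-40.3534
(2,0): Delta=-1.0000 Bond=63.5700
(2,1): Delta=-0.5913 Bond=47.9680
(2,2): Delta=0.8959 Bond=-51.3936
(3,0): Delta=-1.0000 Bond=63.5700
(3,1): Delta=-1.0000 Bond=63.5700
(3,2): Delta=-0.5621 Bond=46.0178
(3,3): Delta=1.0000 Bond=-63.5700
V0=40.5909

Risk-neutral probability p* = (R−d)/(u−d) = (1−0.6)/(1.05−0.6) = 0.8889.
At expiry t=4: V(4,0)=50.4804, V(4,1)=40.6632, V(4,2)=23.4831, V(4,3)=6.5821, V(4,4)=59.1961
  t=3,j=0: stock 21.8160 → up 22.9068 (V=40.6632), down 13.0896 (V=50.4804). Price 41.7540; hedge Δ=-1.0000, bond B=63.5700.
  t=3,j=1: stock 38.1780 → up 40.0869 (V=23.4831), down 22.9068 (V=40.6632). Price 25.3920; hedge Δ=-1.0000, bond B=63.5700.
  t=3,j=2: stock 66.8115 → up 70.1521 (V=6.5821), down 40.0869 (V=23.4831). Price 8.4600; hedge Δ=-0.5621, bond B=46.0178.
  t=3,j=3: stock 116.9201 → up 122.7661 (V=59.1961), down 70.1521 (V=6.5821). Price 53.3501; hedge Δ=1.0000, bond B=-63.5700.
  t=2,j=0: stock 36.3600 → up 38.1780 (V=25.3920), down 21.8160 (V=41.7540). Price 27.2100; hedge Δ=-1.0000, bond B=63.5700.
  t=2,j=1: stock 63.6300 → up 66.8115 (V=8.4600), down 38.1780 (V=25.3920). Price 10.3413; hedge Δ=-0.5913, bond B=47.9680.
  t=2,j=2: stock 111.3525 → up 116.9201 (V=53.3501), down 66.8115 (V=8.4600). Price 48.3623; hedge Δ=0.8959, bond B=-51.3936.
  t=1,j=0: stock 60.6000 → up 63.6300 (V=10.3413), down 36.3600 (V=27.2100). Price 12.2156; hedge Δ=-0.6186, bond B=49.7016.
  t=1,j=1: stock 106.0500 → up 111.3525 (V=48.3623), down 63.6300 (V=10.3413). Price 44.1378; hedge Δ=0.7967, bond B=-40.3534.
  t=0,j=0: stock 101.0000 → up 106.0500 (V=44.1378), down 60.6000 (V=12.2156). Price 40.5909; hedge Δ=0.7024, bond B=-30.3473.
Root portfolio cost Δ·101+B reproduces V0=40.5909.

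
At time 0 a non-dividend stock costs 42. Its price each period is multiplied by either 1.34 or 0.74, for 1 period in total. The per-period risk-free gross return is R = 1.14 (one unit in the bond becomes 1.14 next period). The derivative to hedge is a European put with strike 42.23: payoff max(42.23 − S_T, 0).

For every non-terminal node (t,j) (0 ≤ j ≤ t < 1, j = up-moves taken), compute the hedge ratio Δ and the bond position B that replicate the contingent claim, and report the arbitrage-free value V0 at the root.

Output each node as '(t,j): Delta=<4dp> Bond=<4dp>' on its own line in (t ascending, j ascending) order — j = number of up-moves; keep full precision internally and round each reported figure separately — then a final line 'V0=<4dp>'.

(0,0): Delta=-0.4425 Bond=21.8436
V0=3.2602

No-arbitrage ⇒ martingale measure with p* = (R−d)/(u−d) = 0.6667.
At expiry t=1: V(1,0)=11.1500, V(1,1)=0.0000
Node (0,0) S=42.0000: V=(p*·0.0000+(1−p*)·11.1500)/1.14=3.2602; Δ=(0.0000−11.1500)/(56.2800−31.0800)=-0.4425; B=V−Δ·S=21.8436
The time-0 hedge costs 3.2602, which is the no-arbitrage price.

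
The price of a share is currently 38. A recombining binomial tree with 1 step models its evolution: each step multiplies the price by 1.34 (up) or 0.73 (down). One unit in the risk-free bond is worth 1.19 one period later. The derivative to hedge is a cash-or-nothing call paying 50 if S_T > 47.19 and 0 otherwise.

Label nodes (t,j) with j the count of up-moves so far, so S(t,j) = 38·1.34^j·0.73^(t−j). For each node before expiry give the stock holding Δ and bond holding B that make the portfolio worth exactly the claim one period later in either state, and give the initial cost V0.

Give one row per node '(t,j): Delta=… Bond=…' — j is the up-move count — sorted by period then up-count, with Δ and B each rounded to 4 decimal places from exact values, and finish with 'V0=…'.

No-arbitrage ⇒ martingale measure with p* = (R−d)/(u−d) = 0.7541.
Payoff layer (t=1): V(1,0)=0.0000, V(1,1)=50.0000
(0,0): S=38.0000. Δ = (V_up−V_dn)/(S_up−S_dn) = (50.0000−0.0000)/(50.9200−27.7400) = 2.1570. V = [p*·50.0000 + (1−p*)·0.0000]/1.19 = 31.6848. B = V − Δ·S = -50.2824.
Self-financing check: at every node Δ·S+B equals the discounted successor values.

(0,0): Delta=2.1570 Bond=-50.2824
V0=31.6848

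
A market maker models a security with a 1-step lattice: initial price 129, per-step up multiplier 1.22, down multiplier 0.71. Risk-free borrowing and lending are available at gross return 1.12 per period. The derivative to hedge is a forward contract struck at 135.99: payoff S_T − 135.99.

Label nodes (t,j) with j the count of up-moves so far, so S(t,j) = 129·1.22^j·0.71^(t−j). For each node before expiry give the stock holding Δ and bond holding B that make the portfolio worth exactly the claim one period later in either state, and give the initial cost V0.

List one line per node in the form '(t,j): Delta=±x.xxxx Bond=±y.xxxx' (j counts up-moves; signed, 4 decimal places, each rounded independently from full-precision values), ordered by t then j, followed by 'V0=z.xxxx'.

No-arbitrage ⇒ martingale measure with p* = (R−d)/(u−d) = 0.8039.
Terminal values V(1,·): V(1,0)=-44.4000, V(1,1)=21.3900
  t=0,j=0: stock 129.0000 → up 157.3800 (V=21.3900), down 91.5900 (V=-44.4000). Price 7.5804; hedge Δ=1.0000, bond B=-121.4196.
The time-0 hedge costs 7.5804, which is the no-arbitrage price.

(0,0): Delta=1.0000 Bond=-121.4196
V0=7.5804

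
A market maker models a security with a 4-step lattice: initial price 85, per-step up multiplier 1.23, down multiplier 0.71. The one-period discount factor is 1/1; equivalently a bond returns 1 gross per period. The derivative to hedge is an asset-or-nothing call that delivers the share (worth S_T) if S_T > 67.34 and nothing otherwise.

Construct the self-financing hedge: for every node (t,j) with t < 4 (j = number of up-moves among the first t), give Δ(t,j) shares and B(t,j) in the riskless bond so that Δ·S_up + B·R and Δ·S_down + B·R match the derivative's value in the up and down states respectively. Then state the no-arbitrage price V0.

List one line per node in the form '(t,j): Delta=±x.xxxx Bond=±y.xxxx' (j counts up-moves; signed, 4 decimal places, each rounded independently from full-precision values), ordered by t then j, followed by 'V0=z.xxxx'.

No-arbitrage ⇒ martingale measure with p* = (R−d)/(u−d) = 0.5577.
Payoff layer (t=4): V(4,0)=0.0000, V(4,1)=0.0000, V(4,2)=0.0000, V(4,3)=112.3033, V(4,4)=194.5536
(3,0): S=30.4224. Δ = (V_up−V_dn)/(S_up−S_dn) = (0.0000−0.0000)/(37.4196−21.5999) = 0.0000. V = [p*·0.0000 + (1−p*)·0.0000]/1 = 0.0000. B = V − Δ·S = 0.0000.
(3,1): S=52.7037. Δ = (V_up−V_dn)/(S_up−S_dn) = (0.0000−0.0000)/(64.8255−37.4196) = 0.0000. V = [p*·0.0000 + (1−p*)·0.0000]/1 = 0.0000. B = V − Δ·S = 0.0000.
(3,2): S=91.3035. Δ = (V_up−V_dn)/(S_up−S_dn) = (112.3033−0.0000)/(112.3033−64.8255) = 2.3654. V = [p*·112.3033 + (1−p*)·0.0000]/1 = 62.6307. B = V − Δ·S = -153.3372.
(3,3): S=158.1737. Δ = (V_up−V_dn)/(S_up−S_dn) = (194.5536−112.3033)/(194.5536−112.3033) = 1.0000. V = [p*·194.5536 + (1−p*)·112.3033]/1 = 158.1737. B = V − Δ·S = 0.0000.
(2,0): S=42.8485. Δ = (V_up−V_dn)/(S_up−S_dn) = (0.0000−0.0000)/(52.7037−30.4224) = 0.0000. V = [p*·0.0000 + (1−p*)·0.0000]/1 = 0.0000. B = V − Δ·S = 0.0000.
(2,1): S=74.2305. Δ = (V_up−V_dn)/(S_up−S_dn) = (62.6307−0.0000)/(91.3035−52.7037) = 1.6226. V = [p*·62.6307 + (1−p*)·0.0000]/1 = 34.9287. B = V − Δ·S = -85.5150.
(2,2): S=128.5965. Δ = (V_up−V_dn)/(S_up−S_dn) = (158.1737−62.6307)/(158.1737−91.3035) = 1.4288. V = [p*·158.1737 + (1−p*)·62.6307]/1 = 115.9143. B = V − Δ·S = -67.8222.
(1,0): S=60.3500. Δ = (V_up−V_dn)/(S_up−S_dn) = (34.9287−0.0000)/(74.2305−42.8485) = 1.1130. V = [p*·34.9287 + (1−p*)·0.0000]/1 = 19.4794. B = V − Δ·S = -47.6911.
(1,1): S=104.5500. Δ = (V_up−V_dn)/(S_up−S_dn) = (115.9143−34.9287)/(128.5965−74.2305) = 1.4896. V = [p*·115.9143 + (1−p*)·34.9287]/1 = 80.0937. B = V − Δ·S = -75.6479.
(0,0): S=85.0000. Δ = (V_up−V_dn)/(S_up−S_dn) = (80.0937−19.4794)/(104.5500−60.3500) = 1.3714. V = [p*·80.0937 + (1−p*)·19.4794]/1 = 53.2836. B = V − Δ·S = -63.2824.
Self-financing check: at every node Δ·S+B equals the discounted successor values.

(0,0): Delta=1.3714 Bond=-63.2824
(1,0): Delta=1.1130 Bond=-47.6911
(1,1): Delta=1.4896 Bond=-75.6479
(2,0): Delta=0.0000 Bond=0.0000
(2,1): Delta=1.6226 Bond=-85.5150
(2,2): Delta=1.4288 Bond=-67.8222
(3,0): Delta=0.0000 Bond=0.0000
(3,1): Delta=0.0000 Bond=0.0000
(3,2): Delta=2.3654 Bond=-153.3372
(3,3): Delta=1.0000 Bond=0.0000
V0=53.2836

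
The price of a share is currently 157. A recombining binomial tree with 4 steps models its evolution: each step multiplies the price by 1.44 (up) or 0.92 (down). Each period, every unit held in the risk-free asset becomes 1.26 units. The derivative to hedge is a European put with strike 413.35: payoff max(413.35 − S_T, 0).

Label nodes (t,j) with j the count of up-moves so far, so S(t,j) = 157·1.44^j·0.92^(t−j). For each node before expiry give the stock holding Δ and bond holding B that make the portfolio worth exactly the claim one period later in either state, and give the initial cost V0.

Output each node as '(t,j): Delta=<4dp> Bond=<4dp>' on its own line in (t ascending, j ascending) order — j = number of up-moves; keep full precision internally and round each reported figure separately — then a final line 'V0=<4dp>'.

No-arbitrage ⇒ martingale measure with p* = (R−d)/(u−d) = 0.6538.
At expiry t=4: V(4,0)=300.8763, V(4,1)=237.3042, V(4,2)=137.8001, V(4,3)=0.0000, V(4,4)=0.0000
Node (3,0) S=122.2540: V=(p*·237.3042+(1−p*)·300.8763)/1.26=205.8015; Δ=(237.3042−300.8763)/(176.0458−112.4737)=-1.0000; B=V−Δ·S=328.0556
Node (3,1) S=191.3541: V=(p*·137.8001+(1−p*)·237.3042)/1.26=136.7014; Δ=(137.8001−237.3042)/(275.5499−176.0458)=-1.0000; B=V−Δ·S=328.0556
Node (3,2) S=299.5108: V=(p*·0.0000+(1−p*)·137.8001)/1.26=37.8572; Δ=(0.0000−137.8001)/(431.2955−275.5499)=-0.8848; B=V−Δ·S=302.8573
Node (3,3) S=468.7995: V=(p*·0.0000+(1−p*)·0.0000)/1.26=0.0000; Δ=(0.0000−0.0000)/(675.0713−431.2955)=0.0000; B=V−Δ·S=0.0000
Node (2,0) S=132.8848: V=(p*·136.7014+(1−p*)·205.8015)/1.26=127.4768; Δ=(136.7014−205.8015)/(191.3541−122.2540)=-1.0000; B=V−Δ·S=260.3616
Node (2,1) S=207.9936: V=(p*·37.8572+(1−p*)·136.7014)/1.26=57.2004; Δ=(37.8572−136.7014)/(299.5108−191.3541)=-0.9139; B=V−Δ·S=247.2855
Node (2,2) S=325.5552: V=(p*·0.0000+(1−p*)·37.8572)/1.26=10.4003; Δ=(0.0000−37.8572)/(468.7995−299.5108)=-0.2236; B=V−Δ·S=83.2026
Node (1,0) S=144.4400: V=(p*·57.2004+(1−p*)·127.4768)/1.26=64.7038; Δ=(57.2004−127.4768)/(207.9936−132.8848)=-0.9357; B=V−Δ·S=199.8507
Node (1,1) S=226.0800: V=(p*·10.4003+(1−p*)·57.2004)/1.26=21.1114; Δ=(10.4003−57.2004)/(325.5552−207.9936)=-0.3981; B=V−Δ·S=111.1115
Node (0,0) S=157.0000: V=(p*·21.1114+(1−p*)·64.7038)/1.26=28.7310; Δ=(21.1114−64.7038)/(226.0800−144.4400)=-0.5340; B=V−Δ·S=112.5626
Self-financing check: at every node Δ·S+B equals the discounted successor values.

(0,0): Delta=-0.5340 Bond=112.5626
(1,0): Delta=-0.9357 Bond=199.8507
(1,1): Delta=-0.3981 Bond=111.1115
(2,0): Delta=-1.0000 Bond=260.3616
(2,1): Delta=-0.9139 Bond=247.2855
(2,2): Delta=-0.2236 Bond=83.2026
(3,0): Delta=-1.0000 Bond=328.0556
(3,1): Delta=-1.0000 Bond=328.0556
(3,2): Delta=-0.8848 Bond=302.8573
(3,3): Delta=0.0000 Bond=0.0000
V0=28.7310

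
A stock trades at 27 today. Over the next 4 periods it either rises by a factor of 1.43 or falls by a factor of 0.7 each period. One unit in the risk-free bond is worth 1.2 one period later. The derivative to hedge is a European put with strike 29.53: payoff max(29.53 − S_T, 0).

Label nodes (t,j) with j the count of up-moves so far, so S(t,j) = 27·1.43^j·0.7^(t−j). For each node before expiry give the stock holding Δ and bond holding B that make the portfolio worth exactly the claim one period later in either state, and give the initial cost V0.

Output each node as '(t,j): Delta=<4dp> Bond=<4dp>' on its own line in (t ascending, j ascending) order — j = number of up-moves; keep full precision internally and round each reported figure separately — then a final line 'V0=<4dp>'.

Risk-neutral probability p* = (R−d)/(u−d) = (1.2−0.7)/(1.43−0.7) = 0.6849.
Payoff layer (t=4): V(4,0)=23.0473, V(4,1)=16.2868, V(4,2)=2.4760, V(4,3)=0.0000, V(4,4)=0.0000
Node (3,0) S=9.2610: V=(p*·16.2868+(1−p*)·23.0473)/1.2=15.3473; Δ=(16.2868−23.0473)/(13.2432−6.4827)=-1.0000; B=V−Δ·S=24.6083
Node (3,1) S=18.9189: V=(p*·2.4760+(1−p*)·16.2868)/1.2=5.6894; Δ=(2.4760−16.2868)/(27.0540−13.2432)=-1.0000; B=V−Δ·S=24.6083
Node (3,2) S=38.6486: V=(p*·0.0000+(1−p*)·2.4760)/1.2=0.6501; Δ=(0.0000−2.4760)/(55.2675−27.0540)=-0.0878; B=V−Δ·S=4.0418
Node (3,3) S=78.9536: V=(p*·0.0000+(1−p*)·0.0000)/1.2=0.0000; Δ=(0.0000−0.0000)/(112.9036−55.2675)=0.0000; B=V−Δ·S=0.0000
Node (2,0) S=13.2300: V=(p*·5.6894+(1−p*)·15.3473)/1.2=7.2769; Δ=(5.6894−15.3473)/(18.9189−9.2610)=-1.0000; B=V−Δ·S=20.5069
Node (2,1) S=27.0270: V=(p*·0.6501+(1−p*)·5.6894)/1.2=1.8649; Δ=(0.6501−5.6894)/(38.6486−18.9189)=-0.2554; B=V−Δ·S=8.7681
Node (2,2) S=55.2123: V=(p*·0.0000+(1−p*)·0.6501)/1.2=0.1707; Δ=(0.0000−0.6501)/(78.9536−38.6486)=-0.0161; B=V−Δ·S=1.0612
Node (1,0) S=18.9000: V=(p*·1.8649+(1−p*)·7.2769)/1.2=2.9750; Δ=(1.8649−7.2769)/(27.0270−13.2300)=-0.3923; B=V−Δ·S=10.3889
Node (1,1) S=38.6100: V=(p*·0.1707+(1−p*)·1.8649)/1.2=0.5871; Δ=(0.1707−1.8649)/(55.2123−27.0270)=-0.0601; B=V−Δ·S=2.9078
Node (0,0) S=27.0000: V=(p*·0.5871+(1−p*)·2.9750)/1.2=1.1162; Δ=(0.5871−2.9750)/(38.6100−18.9000)=-0.1212; B=V−Δ·S=4.3874
Root portfolio cost Δ·27+B reproduces V0=1.1162.

(0,0): Delta=-0.1212 Bond=4.3874
(1,0): Delta=-0.3923 Bond=10.3889
(1,1): Delta=-0.0601 Bond=2.9078
(2,0): Delta=-1.0000 Bond=20.5069
(2,1): Delta=-0.2554 Bond=8.7681
(2,2): Delta=-0.0161 Bond=1.0612
(3,0): Delta=-1.0000 Bond=24.6083
(3,1): Delta=-1.0000 Bond=24.6083
(3,2): Delta=-0.0878 Bond=4.0418
(3,3): Delta=0.0000 Bond=0.0000
V0=1.1162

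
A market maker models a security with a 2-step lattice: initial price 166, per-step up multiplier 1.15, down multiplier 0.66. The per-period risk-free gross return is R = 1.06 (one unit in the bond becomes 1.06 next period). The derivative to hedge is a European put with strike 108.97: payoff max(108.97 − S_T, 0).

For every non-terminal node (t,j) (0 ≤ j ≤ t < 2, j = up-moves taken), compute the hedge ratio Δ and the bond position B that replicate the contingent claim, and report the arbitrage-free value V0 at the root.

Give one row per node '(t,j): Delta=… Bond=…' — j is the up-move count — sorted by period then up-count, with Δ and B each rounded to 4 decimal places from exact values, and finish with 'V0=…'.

(0,0): Delta=-0.0781 Bond=14.0648
(1,0): Delta=-0.6829 Bond=81.1695
(1,1): Delta=0.0000 Bond=0.0000
V0=1.1007

Since d<R<u, set p* = (R−d)/(u−d) = 0.8163; price each node as the discounted p*-expectation of its children.
At expiry t=2: V(2,0)=36.6604, V(2,1)=0.0000, V(2,2)=0.0000
  t=1,j=0: stock 109.5600 → up 125.9940 (V=0.0000), down 72.3096 (V=36.6604). Price 6.3524; hedge Δ=-0.6829, bond B=81.1695.
  t=1,j=1: stock 190.9000 → up 219.5350 (V=0.0000), down 125.9940 (V=0.0000). Price 0.0000; hedge Δ=0.0000, bond B=0.0000.
  t=0,j=0: stock 166.0000 → up 190.9000 (V=0.0000), down 109.5600 (V=6.3524). Price 1.1007; hedge Δ=-0.0781, bond B=14.0648.
Self-financing check: at every node Δ·S+B equals the discounted successor values.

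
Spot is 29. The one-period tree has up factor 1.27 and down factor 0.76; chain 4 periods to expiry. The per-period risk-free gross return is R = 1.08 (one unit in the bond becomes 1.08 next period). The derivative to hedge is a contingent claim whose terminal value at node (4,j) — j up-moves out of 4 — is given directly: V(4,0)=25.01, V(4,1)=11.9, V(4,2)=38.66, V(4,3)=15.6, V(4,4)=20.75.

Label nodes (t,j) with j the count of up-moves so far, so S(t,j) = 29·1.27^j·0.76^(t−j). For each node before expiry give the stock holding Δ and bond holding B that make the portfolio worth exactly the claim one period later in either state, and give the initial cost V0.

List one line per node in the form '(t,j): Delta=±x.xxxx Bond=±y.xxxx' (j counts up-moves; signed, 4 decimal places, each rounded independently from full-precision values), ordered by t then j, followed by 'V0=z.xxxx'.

(0,0): Delta=-0.1375 Bond=21.3770
(1,0): Delta=0.1230 Bond=17.3468
(1,1): Delta=-0.2300 Bond=26.4955
(2,0): Delta=1.2905 Bond=-0.8221
(2,1): Delta=-0.2919 Bond=30.3463
(2,2): Delta=-0.2080 Bond=27.5873
(3,0): Delta=-2.0193 Bond=41.2467
(3,1): Delta=2.4665 Bond=-25.9052
(3,2): Delta=-1.2720 Bond=67.6147
(3,3): Delta=0.1700 Bond=7.3384
V0=17.3905

Risk-neutral probability p* = (R−d)/(u−d) = (1.08−0.76)/(1.27−0.76) = 0.6275.
At expiry t=4: V(4,0)=25.0100, V(4,1)=11.9000, V(4,2)=38.6600, V(4,3)=15.6000, V(4,4)=20.7500
Node (3,0) S=12.7303: V=(p*·11.9000+(1−p*)·25.0100)/1.08=15.5408; Δ=(11.9000−25.0100)/(16.1675−9.6750)=-2.0193; B=V−Δ·S=41.2467
Node (3,1) S=21.2730: V=(p*·38.6600+(1−p*)·11.9000)/1.08=26.5654; Δ=(38.6600−11.9000)/(27.0167−16.1675)=2.4665; B=V−Δ·S=-25.9052
Node (3,2) S=35.5483: V=(p*·15.6000+(1−p*)·38.6600)/1.08=22.3991; Δ=(15.6000−38.6600)/(45.1464−27.0167)=-1.2720; B=V−Δ·S=67.6147
Node (3,3) S=59.4031: V=(p*·20.7500+(1−p*)·15.6000)/1.08=17.4365; Δ=(20.7500−15.6000)/(75.4419−45.1464)=0.1700; B=V−Δ·S=7.3384
Node (2,0) S=16.7504: V=(p*·26.5654+(1−p*)·15.5408)/1.08=20.7946; Δ=(26.5654−15.5408)/(21.2730−12.7303)=1.2905; B=V−Δ·S=-0.8221
Node (2,1) S=27.9908: V=(p*·22.3991+(1−p*)·26.5654)/1.08=22.1770; Δ=(22.3991−26.5654)/(35.5483−21.2730)=-0.2919; B=V−Δ·S=30.3463
Node (2,2) S=46.7741: V=(p*·17.4365+(1−p*)·22.3991)/1.08=17.8567; Δ=(17.4365−22.3991)/(59.4031−35.5483)=-0.2080; B=V−Δ·S=27.5873
Node (1,0) S=22.0400: V=(p*·22.1770+(1−p*)·20.7946)/1.08=20.0574; Δ=(22.1770−20.7946)/(27.9908−16.7504)=0.1230; B=V−Δ·S=17.3468
Node (1,1) S=36.8300: V=(p*·17.8567+(1−p*)·22.1770)/1.08=18.0243; Δ=(17.8567−22.1770)/(46.7741−27.9908)=-0.2300; B=V−Δ·S=26.4955
Node (0,0) S=29.0000: V=(p*·18.0243+(1−p*)·20.0574)/1.08=17.3905; Δ=(18.0243−20.0574)/(36.8300−22.0400)=-0.1375; B=V−Δ·S=21.3770
Each (Δ,B) replicates both successor values, so the strategy is self-financing and V0 is arbitrage-free.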